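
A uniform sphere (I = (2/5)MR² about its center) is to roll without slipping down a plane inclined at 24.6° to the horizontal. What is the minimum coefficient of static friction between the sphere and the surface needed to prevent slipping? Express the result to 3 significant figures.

For this body I = (2/5)MR², i.e. k = I/(MR²) = 0.4.
Newton's second law down the slope: Mg sinθ − f = Ma. The torque equation fR = Iα (with α = a/R) gives f = kMa.
These give a = g sinθ/(1+k) and the required friction f = kMg sinθ/(1+k).
The normal force is N = Mg cosθ, so μ_min = f/N = k tanθ/(1+k).
μ_min = 0.4 × tan24.6° / 1.4 ≈ 0.131.

μ_min ≈ 0.131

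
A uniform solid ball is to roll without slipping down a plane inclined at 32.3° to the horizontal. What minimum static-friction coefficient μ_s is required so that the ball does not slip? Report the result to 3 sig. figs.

μ_min ≈ 0.181

The moment of inertia is (2/5)MR², giving k ≡ I/(MR²) = 0.4.
Translational: Mg sinθ − f = Ma. Rotational about the CM: fR = Iα = kMRa, so f = kMa.
These give a = g sinθ/(1+k) and the required friction f = kMg sinθ/(1+k).
With N = Mg cosθ, the no-slip condition f ≤ μN gives μ_min = f/N = k tanθ/(1+k).
μ_min = 0.4 × tan32.3° / 1.4 ≈ 0.181.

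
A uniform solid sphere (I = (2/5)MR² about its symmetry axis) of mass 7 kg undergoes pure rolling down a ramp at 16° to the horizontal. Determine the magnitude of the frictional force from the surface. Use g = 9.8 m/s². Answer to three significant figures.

f ≈ 5.40 N

Here I = (2/5)MR², so the shape factor k = I/(MR²) = 0.4.
Translational: Mg sinθ − f = Ma. Rotational about the CM: fR = Iα = kMRa, so f = kMa.
Combining, a = g sinθ/(1+k) and f = kMa = kMg sinθ/(1+k).
f = 0.4 × 7 × 9.8 × sin16° / 1.4 ≈ 5.40 N.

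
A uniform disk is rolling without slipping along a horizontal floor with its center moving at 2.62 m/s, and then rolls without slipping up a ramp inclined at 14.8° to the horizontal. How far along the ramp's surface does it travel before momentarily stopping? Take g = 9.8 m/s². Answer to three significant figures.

d ≈ 2.06 m

With I = (1/2)MR², the ratio k = I/(MR²) is 0.5.
Rolling without slipping gives ω = v/R, so the total kinetic energy is ½Mv² + ½Iω² = ½(1+k)Mv² = (3/4)Mv².
Setting this equal to Mgh gives the vertical rise h = (1+k)v₀²/(2g) = 1.5×2.62²/(2×9.8) = 0.5253 m.
The distance along the slope is d = h/sinθ = 0.5253/sin14.8° ≈ 2.06 m.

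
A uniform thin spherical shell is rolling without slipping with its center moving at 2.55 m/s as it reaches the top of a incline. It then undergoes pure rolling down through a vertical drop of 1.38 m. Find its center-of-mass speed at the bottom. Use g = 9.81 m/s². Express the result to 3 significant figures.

With I = (2/3)MR², the ratio k = I/(MR²) is 2/3.
Rolling without slipping gives ω = v/R, so the total kinetic energy is ½Mv² + ½Iω² = ½(1+k)Mv² = (5/6)Mv².
Conserving energy between top and bottom: (5/6)Mv² = (5/6)Mv₀² + Mgh, hence v² = v₀² + 2gh/(1+k).
v = √(2.55² + 2×9.81×1.38/1.667) = √22.75 ≈ 4.77 m/s.

v ≈ 4.77 m/s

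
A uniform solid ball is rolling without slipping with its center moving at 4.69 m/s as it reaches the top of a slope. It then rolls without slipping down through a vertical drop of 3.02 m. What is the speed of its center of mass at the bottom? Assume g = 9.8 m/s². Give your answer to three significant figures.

With I = (2/5)MR², the ratio k = I/(MR²) is 0.4.
Rolling without slipping gives ω = v/R, so the total kinetic energy is ½Mv² + ½Iω² = ½(1+k)Mv² = (7/10)Mv².
Conserving energy between top and bottom: (7/10)Mv² = (7/10)Mv₀² + Mgh, hence v² = v₀² + 2gh/(1+k).
v = √(4.69² + 2×9.8×3.02/1.4) = √64.28 ≈ 8.02 m/s.

v ≈ 8.02 m/s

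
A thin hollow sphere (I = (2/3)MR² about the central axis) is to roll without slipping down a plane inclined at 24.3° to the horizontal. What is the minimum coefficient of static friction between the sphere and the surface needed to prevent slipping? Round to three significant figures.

With I = (2/3)MR², the ratio k = I/(MR²) is 2/3.
Translational: Mg sinθ − f = Ma. Rotational about the CM: fR = Iα = kMRa, so f = kMa.
These give a = g sinθ/(1+k) and the required friction f = kMg sinθ/(1+k).
With N = Mg cosθ, the no-slip condition f ≤ μN gives μ_min = f/N = k tanθ/(1+k).
μ_min = (2/3) × tan24.3° / 1.667 ≈ 0.181.

μ_min ≈ 0.181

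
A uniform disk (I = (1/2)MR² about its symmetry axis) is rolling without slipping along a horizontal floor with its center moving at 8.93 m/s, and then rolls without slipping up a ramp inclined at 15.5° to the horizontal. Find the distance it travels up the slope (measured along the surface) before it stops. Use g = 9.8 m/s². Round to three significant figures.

With I = (1/2)MR², the ratio k = I/(MR²) is 0.5.
Rolling without slipping gives ω = v/R, so the total kinetic energy is ½Mv² + ½Iω² = ½(1+k)Mv² = (3/4)Mv².
Setting this equal to Mgh gives the vertical rise h = (1+k)v₀²/(2g) = 1.5×8.93²/(2×9.8) = 6.103 m.
Along the incline, d = h/sinθ = 6.103/sin15.5° ≈ 22.8 m.

d ≈ 22.8 m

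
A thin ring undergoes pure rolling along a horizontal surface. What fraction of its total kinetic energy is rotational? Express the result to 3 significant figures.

fraction ≈ 0.500

For this body I = MR², i.e. k = I/(MR²) = 1.
With ω = v/R, KE_trans = ½Mv² and KE_rot = ½Iω² = ½kMv², so KE_total = ½(1+k)Mv².
The rotational fraction is therefore k/(1+k) = 1/2 ≈ 0.500.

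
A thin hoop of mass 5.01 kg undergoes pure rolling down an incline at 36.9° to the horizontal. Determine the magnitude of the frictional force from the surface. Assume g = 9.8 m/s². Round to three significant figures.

f ≈ 14.7 N

For this body I = MR², i.e. k = I/(MR²) = 1.
Along the incline Mg sinθ − f = Ma, and torque about the center fR = Iα = kMR²(a/R) gives f = kMa.
Combining, a = g sinθ/(1+k) and f = kMa = kMg sinθ/(1+k).
f = 1 × 5.01 × 9.8 × sin36.9° / 2 ≈ 14.7 N.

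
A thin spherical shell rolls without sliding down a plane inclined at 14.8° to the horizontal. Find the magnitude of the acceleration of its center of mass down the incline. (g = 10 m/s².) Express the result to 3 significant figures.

a ≈ 1.53 m/s²

Here I = (2/3)MR², so the shape factor k = I/(MR²) = 2/3.
Translational: Mg sinθ − f = Ma. Rotational about the CM: fR = Iα = kMRa, so f = kMa.
Eliminating f: Mg sinθ = (1+k)Ma, so a = g sinθ/(1+k) = 10 × sin14.8° / 1.667 ≈ 1.53 m/s².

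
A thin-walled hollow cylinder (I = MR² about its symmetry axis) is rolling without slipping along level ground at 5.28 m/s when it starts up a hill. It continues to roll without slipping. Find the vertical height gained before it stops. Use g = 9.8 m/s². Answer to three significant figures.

For this body I = MR², i.e. k = I/(MR²) = 1.
Pure rolling means v = ωR; then KE = ½Mv² + ½I(v/R)² = ½(1+k)Mv² = Mv².
At the top the kinetic energy is zero, so Mv₀² = Mgh.
Thus h = (1+k)v₀²/(2g) = 2 × 5.28² / (2 × 9.8) ≈ 2.84 m.

h ≈ 2.84 m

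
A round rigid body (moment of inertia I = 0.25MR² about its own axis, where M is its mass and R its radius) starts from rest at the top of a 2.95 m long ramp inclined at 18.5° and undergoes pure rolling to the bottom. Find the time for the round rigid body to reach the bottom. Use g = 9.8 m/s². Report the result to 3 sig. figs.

t ≈ 1.54 s

With I = 0.25MR², the ratio k = I/(MR²) is 0.25.
Newton's second law down the slope: Mg sinθ − f = Ma. The torque equation fR = Iα (with α = a/R) gives f = kMa.
Hence a = g sinθ/(1+k) = 9.8×sin18.5°/1.25 = 2.488 m/s².
Starting from rest, L = ½at², so t = √(2L/a) = √(2×2.95/2.488) ≈ 1.54 s.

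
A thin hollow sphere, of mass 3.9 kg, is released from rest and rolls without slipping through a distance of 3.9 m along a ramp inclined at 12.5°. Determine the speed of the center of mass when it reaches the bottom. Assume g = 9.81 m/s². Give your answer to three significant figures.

For this body I = (2/3)MR², i.e. k = I/(MR²) = 2/3.
Rolling without slipping gives ω = v/R, so the total kinetic energy is ½Mv² + ½Iω² = ½(1+k)Mv² = (5/6)Mv².
The vertical drop is h = L sinθ = 3.9 × sin12.5° = 0.8441 m.
Energy conservation: Mgh = (5/6)Mv², so v = √(2gh/(1+k)) = √(2 × 9.81 × 0.8441 / 1.667) ≈ 3.15 m/s.

v ≈ 3.15 m/s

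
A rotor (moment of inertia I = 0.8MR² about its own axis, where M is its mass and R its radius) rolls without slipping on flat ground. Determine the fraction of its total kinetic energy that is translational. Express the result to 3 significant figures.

The moment of inertia is 0.8MR², giving k ≡ I/(MR²) = 0.8.
With ω = v/R, KE_trans = ½Mv² and KE_rot = ½Iω² = ½kMv², so KE_total = ½(1+k)Mv².
The translational fraction is therefore 1/(1+k) = 1/1.8 ≈ 0.556.

fraction ≈ 0.556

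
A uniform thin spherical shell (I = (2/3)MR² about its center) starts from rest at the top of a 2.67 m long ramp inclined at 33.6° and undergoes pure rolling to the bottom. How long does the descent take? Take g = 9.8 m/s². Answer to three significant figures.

For this body I = (2/3)MR², i.e. k = I/(MR²) = 2/3.
Translational: Mg sinθ − f = Ma. Rotational about the CM: fR = Iα = kMRa, so f = kMa.
Hence a = g sinθ/(1+k) = 9.8×sin33.6°/1.667 = 3.254 m/s².
Starting from rest, L = ½at², so t = √(2L/a) = √(2×2.67/3.254) ≈ 1.28 s.

t ≈ 1.28 s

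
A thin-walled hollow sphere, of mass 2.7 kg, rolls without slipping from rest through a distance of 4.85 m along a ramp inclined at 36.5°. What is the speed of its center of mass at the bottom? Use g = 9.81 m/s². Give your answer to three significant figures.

v ≈ 5.83 m/s

With I = (2/3)MR², the ratio k = I/(MR²) is 2/3.
The rolling condition ω = v/R makes the rotational term ½I(v/R)² = ½kMv², so KE_total = ½(1+k)Mv² = (5/6)Mv².
The vertical drop is h = L sinθ = 4.85 × sin36.5° = 2.885 m.
Setting Mgh = (5/6)Mv² gives v = √(2gh/(1+k)) = √(2·9.81·2.885/1.667) ≈ 5.83 m/s.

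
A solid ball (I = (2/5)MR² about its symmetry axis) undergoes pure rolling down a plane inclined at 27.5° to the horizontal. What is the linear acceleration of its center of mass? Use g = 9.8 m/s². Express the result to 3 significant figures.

a ≈ 3.23 m/s²

With I = (2/5)MR², the ratio k = I/(MR²) is 0.4.
Along the incline Mg sinθ − f = Ma, and torque about the center fR = Iα = kMR²(a/R) gives f = kMa.
Eliminating f: Mg sinθ = (1+k)Ma, so a = g sinθ/(1+k) = 9.8 × sin27.5° / 1.4 ≈ 3.23 m/s².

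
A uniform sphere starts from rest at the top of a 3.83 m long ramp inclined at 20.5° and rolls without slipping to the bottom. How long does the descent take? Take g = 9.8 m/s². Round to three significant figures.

For this body I = (2/5)MR², i.e. k = I/(MR²) = 0.4.
Translational: Mg sinθ − f = Ma. Rotational about the CM: fR = Iα = kMRa, so f = kMa.
Hence a = g sinθ/(1+k) = 9.8×sin20.5°/1.4 = 2.451 m/s².
With constant a from rest, t = √(2L/a) = √(2·3.83/2.451) ≈ 1.77 s.

t ≈ 1.77 s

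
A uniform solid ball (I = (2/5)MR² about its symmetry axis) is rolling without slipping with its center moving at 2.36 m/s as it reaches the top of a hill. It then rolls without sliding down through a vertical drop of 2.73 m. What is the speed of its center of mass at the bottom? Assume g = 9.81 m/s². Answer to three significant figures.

For this body I = (2/5)MR², i.e. k = I/(MR²) = 0.4.
The rolling condition ω = v/R makes the rotational term ½I(v/R)² = ½kMv², so KE_total = ½(1+k)Mv² = (7/10)Mv².
Conserving energy between top and bottom: (7/10)Mv² = (7/10)Mv₀² + Mgh, hence v² = v₀² + 2gh/(1+k).
v = √(2.36² + 2×9.81×2.73/1.4) = √43.83 ≈ 6.62 m/s.

v ≈ 6.62 m/s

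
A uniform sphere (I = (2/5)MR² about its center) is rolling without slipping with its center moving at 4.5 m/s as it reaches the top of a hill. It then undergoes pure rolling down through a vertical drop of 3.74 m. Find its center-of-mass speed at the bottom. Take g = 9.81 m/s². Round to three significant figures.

The moment of inertia is (2/5)MR², giving k ≡ I/(MR²) = 0.4.
Pure rolling means v = ωR; then KE = ½Mv² + ½I(v/R)² = ½(1+k)Mv² = (7/10)Mv².
Energy conservation: (7/10)Mv₀² + Mgh = (7/10)Mv², so v² = v₀² + 2gh/(1+k).
v = √(4.5² + 2×9.81×3.74/1.4) = √72.66 ≈ 8.52 m/s.

v ≈ 8.52 m/s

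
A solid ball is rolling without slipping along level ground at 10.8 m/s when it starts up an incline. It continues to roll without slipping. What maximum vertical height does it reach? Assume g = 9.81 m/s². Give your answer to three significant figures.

Here I = (2/5)MR², so the shape factor k = I/(MR²) = 0.4.
Since it rolls without slipping, ω = v/R and KE = ½Mv² + ½Iω² = ½(1+k)Mv² = (7/10)Mv².
All of this converts to potential energy at the highest point: (7/10)Mv₀² = Mgh.
Thus h = (1+k)v₀²/(2g) = 1.4 × 10.8² / (2 × 9.81) ≈ 8.32 m.

h ≈ 8.32 m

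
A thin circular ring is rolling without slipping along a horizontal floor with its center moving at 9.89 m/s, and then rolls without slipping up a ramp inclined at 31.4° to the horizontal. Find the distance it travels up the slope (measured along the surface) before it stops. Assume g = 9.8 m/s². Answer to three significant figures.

The moment of inertia is MR², giving k ≡ I/(MR²) = 1.
Pure rolling means v = ωR; then KE = ½Mv² + ½I(v/R)² = ½(1+k)Mv² = Mv².
Setting this equal to Mgh gives the vertical rise h = (1+k)v₀²/(2g) = 2×9.89²/(2×9.8) = 9.981 m.
The distance along the slope is d = h/sinθ = 9.981/sin31.4° ≈ 19.2 m.

d ≈ 19.2 m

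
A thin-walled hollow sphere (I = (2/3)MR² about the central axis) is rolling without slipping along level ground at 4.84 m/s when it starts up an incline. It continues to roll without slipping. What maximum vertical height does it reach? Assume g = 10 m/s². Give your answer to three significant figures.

h ≈ 1.95 m

For this body I = (2/3)MR², i.e. k = I/(MR²) = 2/3.
Rolling without slipping gives ω = v/R, so the total kinetic energy is ½Mv² + ½Iω² = ½(1+k)Mv² = (5/6)Mv².
All of this converts to potential energy at the highest point: (5/6)Mv₀² = Mgh.
Thus h = (1+k)v₀²/(2g) = 1.667 × 4.84² / (2 × 10) ≈ 1.95 m.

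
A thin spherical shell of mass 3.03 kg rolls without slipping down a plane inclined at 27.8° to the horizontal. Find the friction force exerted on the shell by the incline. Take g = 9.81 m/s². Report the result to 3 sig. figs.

f ≈ 5.55 N

The moment of inertia is (2/3)MR², giving k ≡ I/(MR²) = 2/3.
Along the incline Mg sinθ − f = Ma, and torque about the center fR = Iα = kMR²(a/R) gives f = kMa.
Combining, a = g sinθ/(1+k) and f = kMa = kMg sinθ/(1+k).
f = (2/3) × 3.03 × 9.81 × sin27.8° / 1.667 ≈ 5.55 N.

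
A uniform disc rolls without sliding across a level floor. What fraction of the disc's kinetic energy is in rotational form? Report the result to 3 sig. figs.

fraction ≈ 0.333

With I = (1/2)MR², the ratio k = I/(MR²) is 0.5.
With ω = v/R, KE_trans = ½Mv² and KE_rot = ½Iω² = ½kMv², so KE_total = ½(1+k)Mv².
The rotational fraction is therefore k/(1+k) = 0.5/1.5 ≈ 0.333.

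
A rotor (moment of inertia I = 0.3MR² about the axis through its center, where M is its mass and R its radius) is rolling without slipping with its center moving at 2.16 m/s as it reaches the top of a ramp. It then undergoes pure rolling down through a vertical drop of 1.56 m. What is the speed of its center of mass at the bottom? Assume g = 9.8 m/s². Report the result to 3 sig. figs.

Here I = 0.3MR², so the shape factor k = I/(MR²) = 0.3.
Since it rolls without slipping, ω = v/R and KE = ½Mv² + ½Iω² = ½(1+k)Mv² = (13/20)Mv².
Energy conservation: (13/20)Mv₀² + Mgh = (13/20)Mv², so v² = v₀² + 2gh/(1+k).
v = √(2.16² + 2×9.8×1.56/1.3) = √28.19 ≈ 5.31 m/s.

v ≈ 5.31 m/s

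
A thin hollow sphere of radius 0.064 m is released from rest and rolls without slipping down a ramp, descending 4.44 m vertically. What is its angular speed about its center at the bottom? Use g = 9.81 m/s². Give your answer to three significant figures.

For this body I = (2/3)MR², i.e. k = I/(MR²) = 2/3.
Rolling without slipping gives ω = v/R, so the total kinetic energy is ½Mv² + ½Iω² = ½(1+k)Mv² = (5/6)Mv².
Energy conservation Mgh = ½(1+k)Mv² gives v = √(2gh/(1+k)) = √(2 × 9.81 × 4.44 / 1.667) = 7.23 m/s.
The angular speed follows from ω = v/R = 7.23/0.064 ≈ 113 rad/s.

ω ≈ 113 rad/s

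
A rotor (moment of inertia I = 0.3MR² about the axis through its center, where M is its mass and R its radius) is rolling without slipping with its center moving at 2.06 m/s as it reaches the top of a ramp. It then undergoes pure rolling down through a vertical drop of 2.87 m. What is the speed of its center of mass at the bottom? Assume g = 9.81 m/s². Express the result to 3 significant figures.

v ≈ 6.90 m/s

With I = 0.3MR², the ratio k = I/(MR²) is 0.3.
The rolling condition ω = v/R makes the rotational term ½I(v/R)² = ½kMv², so KE_total = ½(1+k)Mv² = (13/20)Mv².
Conserving energy between top and bottom: (13/20)Mv² = (13/20)Mv₀² + Mgh, hence v² = v₀² + 2gh/(1+k).
v = √(2.06² + 2×9.81×2.87/1.3) = √47.56 ≈ 6.90 m/s.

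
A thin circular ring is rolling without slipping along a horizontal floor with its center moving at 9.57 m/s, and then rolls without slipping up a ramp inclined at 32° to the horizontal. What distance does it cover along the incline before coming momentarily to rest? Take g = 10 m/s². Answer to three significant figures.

d ≈ 17.3 m

Here I = MR², so the shape factor k = I/(MR²) = 1.
Since it rolls without slipping, ω = v/R and KE = ½Mv² + ½Iω² = ½(1+k)Mv² = Mv².
Setting this equal to Mgh gives the vertical rise h = (1+k)v₀²/(2g) = 2×9.57²/(2×10) = 9.158 m.
Along the incline, d = h/sinθ = 9.158/sin32° ≈ 17.3 m.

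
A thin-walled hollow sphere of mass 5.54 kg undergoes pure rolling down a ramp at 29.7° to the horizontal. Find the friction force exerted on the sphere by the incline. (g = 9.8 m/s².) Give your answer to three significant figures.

f ≈ 10.8 N

The moment of inertia is (2/3)MR², giving k ≡ I/(MR²) = 2/3.
Along the incline Mg sinθ − f = Ma, and torque about the center fR = Iα = kMR²(a/R) gives f = kMa.
Combining, a = g sinθ/(1+k) and f = kMa = kMg sinθ/(1+k).
f = (2/3) × 5.54 × 9.8 × sin29.7° / 1.667 ≈ 10.8 N.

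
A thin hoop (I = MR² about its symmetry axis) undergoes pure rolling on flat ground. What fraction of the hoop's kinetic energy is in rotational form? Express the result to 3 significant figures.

fraction ≈ 0.500

Here I = MR², so the shape factor k = I/(MR²) = 1.
Since ω = v/R, the translational part is ½Mv² and the rotational part is ½I(v/R)² = ½kMv²; the total is ½(1+k)Mv².
The rotational fraction is therefore k/(1+k) = 1/2 ≈ 0.500.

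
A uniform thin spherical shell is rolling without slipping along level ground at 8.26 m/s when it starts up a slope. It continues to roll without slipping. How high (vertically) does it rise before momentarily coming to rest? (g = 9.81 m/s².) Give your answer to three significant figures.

Here I = (2/3)MR², so the shape factor k = I/(MR²) = 2/3.
Since it rolls without slipping, ω = v/R and KE = ½Mv² + ½Iω² = ½(1+k)Mv² = (5/6)Mv².
All of this converts to potential energy at the highest point: (5/6)Mv₀² = Mgh.
Thus h = (1+k)v₀²/(2g) = 1.667 × 8.26² / (2 × 9.81) ≈ 5.80 m.

h ≈ 5.80 m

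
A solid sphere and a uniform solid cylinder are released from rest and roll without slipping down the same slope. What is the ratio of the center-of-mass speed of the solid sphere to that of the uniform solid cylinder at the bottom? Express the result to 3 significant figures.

v_ratio ≈ 1.04

Each satisfies Mgh = ½(1+k)Mv² with k = I/(MR²), so v ∝ 1/√(1+k).
For the solid sphere k = 0.4; for the uniform solid cylinder k = 0.5.
v₁/v₂ = √((1+k₂)/(1+k₁)) = √(1.5/1.4) ≈ 1.04.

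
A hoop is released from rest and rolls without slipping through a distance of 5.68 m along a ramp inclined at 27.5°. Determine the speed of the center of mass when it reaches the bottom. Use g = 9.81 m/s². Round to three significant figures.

v ≈ 5.07 m/s

For this body I = MR², i.e. k = I/(MR²) = 1.
Rolling without slipping gives ω = v/R, so the total kinetic energy is ½Mv² + ½Iω² = ½(1+k)Mv² = Mv².
The vertical drop is h = L sinθ = 5.68 × sin27.5° = 2.623 m.
Energy conservation: Mgh = Mv², so v = √(2gh/(1+k)) = √(2 × 9.81 × 2.623 / 2) ≈ 5.07 m/s.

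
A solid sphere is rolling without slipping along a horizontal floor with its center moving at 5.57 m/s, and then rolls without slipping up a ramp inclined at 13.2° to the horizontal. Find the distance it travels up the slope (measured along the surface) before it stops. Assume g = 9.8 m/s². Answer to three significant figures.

d ≈ 9.70 m

The moment of inertia is (2/5)MR², giving k ≡ I/(MR²) = 0.4.
Since it rolls without slipping, ω = v/R and KE = ½Mv² + ½Iω² = ½(1+k)Mv² = (7/10)Mv².
Setting this equal to Mgh gives the vertical rise h = (1+k)v₀²/(2g) = 1.4×5.57²/(2×9.8) = 2.216 m.
The distance along the slope is d = h/sinθ = 2.216/sin13.2° ≈ 9.70 m.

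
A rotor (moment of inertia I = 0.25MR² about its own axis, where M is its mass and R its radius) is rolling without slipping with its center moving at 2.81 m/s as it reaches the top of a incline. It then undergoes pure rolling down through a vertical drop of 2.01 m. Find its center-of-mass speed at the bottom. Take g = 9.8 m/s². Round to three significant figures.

v ≈ 6.28 m/s

The moment of inertia is 0.25MR², giving k ≡ I/(MR²) = 0.25.
Rolling without slipping gives ω = v/R, so the total kinetic energy is ½Mv² + ½Iω² = ½(1+k)Mv² = (5/8)Mv².
Energy conservation: (5/8)Mv₀² + Mgh = (5/8)Mv², so v² = v₀² + 2gh/(1+k).
v = √(2.81² + 2×9.8×2.01/1.25) = √39.41 ≈ 6.28 m/s.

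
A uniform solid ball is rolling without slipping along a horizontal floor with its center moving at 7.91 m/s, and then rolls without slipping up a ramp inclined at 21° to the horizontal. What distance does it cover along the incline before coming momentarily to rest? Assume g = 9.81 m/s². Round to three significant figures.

For this body I = (2/5)MR², i.e. k = I/(MR²) = 0.4.
The rolling condition ω = v/R makes the rotational term ½I(v/R)² = ½kMv², so KE_total = ½(1+k)Mv² = (7/10)Mv².
Setting this equal to Mgh gives the vertical rise h = (1+k)v₀²/(2g) = 1.4×7.91²/(2×9.81) = 4.465 m.
The distance along the slope is d = h/sinθ = 4.465/sin21° ≈ 12.5 m.

d ≈ 12.5 m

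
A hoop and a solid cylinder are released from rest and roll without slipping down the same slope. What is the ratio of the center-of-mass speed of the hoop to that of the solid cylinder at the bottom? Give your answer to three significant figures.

v_ratio ≈ 0.866

Each satisfies Mgh = ½(1+k)Mv² with k = I/(MR²), so v ∝ 1/√(1+k).
For the hoop k = 1; for the solid cylinder k = 0.5.
v₁/v₂ = √((1+k₂)/(1+k₁)) = √(1.5/2) ≈ 0.866.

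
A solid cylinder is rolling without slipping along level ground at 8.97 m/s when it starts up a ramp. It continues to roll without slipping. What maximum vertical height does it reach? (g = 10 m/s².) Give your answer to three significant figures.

h ≈ 6.03 m

The moment of inertia is (1/2)MR², giving k ≡ I/(MR²) = 0.5.
Rolling without slipping gives ω = v/R, so the total kinetic energy is ½Mv² + ½Iω² = ½(1+k)Mv² = (3/4)Mv².
All of this converts to potential energy at the highest point: (3/4)Mv₀² = Mgh.
Thus h = (1+k)v₀²/(2g) = 1.5 × 8.97² / (2 × 10) ≈ 6.03 m.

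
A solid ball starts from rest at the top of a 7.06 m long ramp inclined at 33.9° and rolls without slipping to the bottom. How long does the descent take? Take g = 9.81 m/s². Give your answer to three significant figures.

With I = (2/5)MR², the ratio k = I/(MR²) is 0.4.
Translational: Mg sinθ − f = Ma. Rotational about the CM: fR = Iα = kMRa, so f = kMa.
Hence a = g sinθ/(1+k) = 9.81×sin33.9°/1.4 = 3.908 m/s².
With constant a from rest, t = √(2L/a) = √(2·7.06/3.908) ≈ 1.90 s.

t ≈ 1.90 s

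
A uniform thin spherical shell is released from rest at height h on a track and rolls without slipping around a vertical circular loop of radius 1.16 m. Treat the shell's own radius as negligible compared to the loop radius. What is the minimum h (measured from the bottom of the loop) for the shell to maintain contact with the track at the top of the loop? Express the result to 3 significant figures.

h_min ≈ 3.29 m

With I = (2/3)MR², the ratio k = I/(MR²) is 2/3.
At the top, contact is just lost when gravity alone supplies the centripetal force: Mg = Mv_top²/r, i.e. v_top² = gr.
With ω = v/R, the kinetic energy at speed v is ½(1+k)Mv² = (5/6)Mv².
Energy conservation from release (height h) to the top (height 2r): Mgh = Mg(2r) + (5/6)M·gr.
Thus h_min = 2r + (1+k)r/2 = r(2 + 1.667/2) = 1.16 × 2.833 ≈ 3.29 m.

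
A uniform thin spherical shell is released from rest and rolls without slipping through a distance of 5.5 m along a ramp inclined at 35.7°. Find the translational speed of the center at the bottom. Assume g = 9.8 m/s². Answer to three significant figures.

v ≈ 6.14 m/s

Here I = (2/3)MR², so the shape factor k = I/(MR²) = 2/3.
Rolling without slipping gives ω = v/R, so the total kinetic energy is ½Mv² + ½Iω² = ½(1+k)Mv² = (5/6)Mv².
The vertical drop is h = L sinθ = 5.5 × sin35.7° = 3.209 m.
Energy conservation: Mgh = (5/6)Mv², so v = √(2gh/(1+k)) = √(2 × 9.8 × 3.209 / 1.667) ≈ 6.14 m/s.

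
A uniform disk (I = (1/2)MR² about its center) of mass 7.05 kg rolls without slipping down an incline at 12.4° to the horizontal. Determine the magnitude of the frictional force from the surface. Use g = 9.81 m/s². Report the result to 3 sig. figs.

f ≈ 4.95 N

Here I = (1/2)MR², so the shape factor k = I/(MR²) = 0.5.
Translational: Mg sinθ − f = Ma. Rotational about the CM: fR = Iα = kMRa, so f = kMa.
Combining, a = g sinθ/(1+k) and f = kMa = kMg sinθ/(1+k).
f = 0.5 × 7.05 × 9.81 × sin12.4° / 1.5 ≈ 4.95 N.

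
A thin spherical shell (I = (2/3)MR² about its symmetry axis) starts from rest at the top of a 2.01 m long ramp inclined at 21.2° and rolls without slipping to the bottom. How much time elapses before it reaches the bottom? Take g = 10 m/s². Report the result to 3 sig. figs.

Here I = (2/3)MR², so the shape factor k = I/(MR²) = 2/3.
Newton's second law down the slope: Mg sinθ − f = Ma. The torque equation fR = Iα (with α = a/R) gives f = kMa.
Hence a = g sinθ/(1+k) = 10×sin21.2°/1.667 = 2.17 m/s².
With constant a from rest, t = √(2L/a) = √(2·2.01/2.17) ≈ 1.36 s.

t ≈ 1.36 s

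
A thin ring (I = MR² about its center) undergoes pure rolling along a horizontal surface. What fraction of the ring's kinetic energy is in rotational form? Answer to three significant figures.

For this body I = MR², i.e. k = I/(MR²) = 1.
Since ω = v/R, the translational part is ½Mv² and the rotational part is ½I(v/R)² = ½kMv²; the total is ½(1+k)Mv².
The rotational fraction is therefore k/(1+k) = 1/2 ≈ 0.500.

fraction ≈ 0.500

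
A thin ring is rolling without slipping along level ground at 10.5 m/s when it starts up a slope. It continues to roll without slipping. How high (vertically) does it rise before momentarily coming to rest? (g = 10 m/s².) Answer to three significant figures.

The moment of inertia is MR², giving k ≡ I/(MR²) = 1.
The rolling condition ω = v/R makes the rotational term ½I(v/R)² = ½kMv², so KE_total = ½(1+k)Mv² = Mv².
At the top the kinetic energy is zero, so Mv₀² = Mgh.
Thus h = (1+k)v₀²/(2g) = 2 × 10.5² / (2 × 10) ≈ 11.0 m.

h ≈ 11.0 m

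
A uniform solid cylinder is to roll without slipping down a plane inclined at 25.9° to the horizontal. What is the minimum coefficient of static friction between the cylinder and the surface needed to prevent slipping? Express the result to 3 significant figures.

μ_min ≈ 0.162

For this body I = (1/2)MR², i.e. k = I/(MR²) = 0.5.
Along the incline Mg sinθ − f = Ma, and torque about the center fR = Iα = kMR²(a/R) gives f = kMa.
These give a = g sinθ/(1+k) and the required friction f = kMg sinθ/(1+k).
The normal force is N = Mg cosθ, so μ_min = f/N = k tanθ/(1+k).
μ_min = 0.5 × tan25.9° / 1.5 ≈ 0.162.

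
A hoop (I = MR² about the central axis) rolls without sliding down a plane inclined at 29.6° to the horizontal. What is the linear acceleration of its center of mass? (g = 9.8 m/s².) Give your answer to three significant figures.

a ≈ 2.42 m/s²

For this body I = MR², i.e. k = I/(MR²) = 1.
Along the incline Mg sinθ − f = Ma, and torque about the center fR = Iα = kMR²(a/R) gives f = kMa.
Eliminating f: Mg sinθ = (1+k)Ma, so a = g sinθ/(1+k) = 9.8 × sin29.6° / 2 ≈ 2.42 m/s².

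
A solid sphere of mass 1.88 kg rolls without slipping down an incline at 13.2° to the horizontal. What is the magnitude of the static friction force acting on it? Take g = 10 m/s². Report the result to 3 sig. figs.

f ≈ 1.23 N

With I = (2/5)MR², the ratio k = I/(MR²) is 0.4.
Translational: Mg sinθ − f = Ma. Rotational about the CM: fR = Iα = kMRa, so f = kMa.
Combining, a = g sinθ/(1+k) and f = kMa = kMg sinθ/(1+k).
f = 0.4 × 1.88 × 10 × sin13.2° / 1.4 ≈ 1.23 N.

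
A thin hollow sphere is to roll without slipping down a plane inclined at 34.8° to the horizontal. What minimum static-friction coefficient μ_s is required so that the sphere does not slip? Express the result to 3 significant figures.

μ_min ≈ 0.278

With I = (2/3)MR², the ratio k = I/(MR²) is 2/3.
Along the incline Mg sinθ − f = Ma, and torque about the center fR = Iα = kMR²(a/R) gives f = kMa.
These give a = g sinθ/(1+k) and the required friction f = kMg sinθ/(1+k).
The normal force is N = Mg cosθ, so μ_min = f/N = k tanθ/(1+k).
μ_min = (2/3) × tan34.8° / 1.667 ≈ 0.278.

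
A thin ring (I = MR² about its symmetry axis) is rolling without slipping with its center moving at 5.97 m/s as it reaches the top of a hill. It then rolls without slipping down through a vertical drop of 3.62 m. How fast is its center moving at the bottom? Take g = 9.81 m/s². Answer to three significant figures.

For this body I = MR², i.e. k = I/(MR²) = 1.
Pure rolling means v = ωR; then KE = ½Mv² + ½I(v/R)² = ½(1+k)Mv² = Mv².
Energy conservation: Mv₀² + Mgh = Mv², so v² = v₀² + 2gh/(1+k).
v = √(5.97² + 2×9.81×3.62/2) = √71.15 ≈ 8.44 m/s.

v ≈ 8.44 m/s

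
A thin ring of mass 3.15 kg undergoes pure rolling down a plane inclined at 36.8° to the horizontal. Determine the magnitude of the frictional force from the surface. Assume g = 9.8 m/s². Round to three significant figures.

f ≈ 9.25 N

For this body I = MR², i.e. k = I/(MR²) = 1.
Translational: Mg sinθ − f = Ma. Rotational about the CM: fR = Iα = kMRa, so f = kMa.
Combining, a = g sinθ/(1+k) and f = kMa = kMg sinθ/(1+k).
f = 1 × 3.15 × 9.8 × sin36.8° / 2 ≈ 9.25 N.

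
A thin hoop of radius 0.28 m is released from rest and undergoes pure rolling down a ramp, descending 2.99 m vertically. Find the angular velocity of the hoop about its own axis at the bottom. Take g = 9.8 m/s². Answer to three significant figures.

For this body I = MR², i.e. k = I/(MR²) = 1.
Pure rolling means v = ωR; then KE = ½Mv² + ½I(v/R)² = ½(1+k)Mv² = Mv².
Energy conservation Mgh = ½(1+k)Mv² gives v = √(2gh/(1+k)) = √(2 × 9.8 × 2.99 / 2) = 5.413 m/s.
The angular speed follows from ω = v/R = 5.413/0.28 ≈ 19.3 rad/s.

ω ≈ 19.3 rad/s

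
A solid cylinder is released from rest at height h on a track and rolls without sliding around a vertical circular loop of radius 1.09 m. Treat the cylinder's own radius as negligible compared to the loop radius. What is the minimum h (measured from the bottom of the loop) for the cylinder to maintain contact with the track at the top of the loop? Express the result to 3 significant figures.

h_min ≈ 3.00 m

The moment of inertia is (1/2)MR², giving k ≡ I/(MR²) = 0.5.
At the top, contact is just lost when gravity alone supplies the centripetal force: Mg = Mv_top²/r, i.e. v_top² = gr.
With ω = v/R, the kinetic energy at speed v is ½(1+k)Mv² = (3/4)Mv².
Energy conservation from release (height h) to the top (height 2r): Mgh = Mg(2r) + (3/4)M·gr.
Thus h_min = 2r + (1+k)r/2 = r(2 + 1.5/2) = 1.09 × 2.75 ≈ 3.00 m.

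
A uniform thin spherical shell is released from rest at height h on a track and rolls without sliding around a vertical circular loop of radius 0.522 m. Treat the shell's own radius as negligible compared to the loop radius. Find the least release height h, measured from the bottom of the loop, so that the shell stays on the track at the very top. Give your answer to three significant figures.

h_min ≈ 1.48 m

The moment of inertia is (2/3)MR², giving k ≡ I/(MR²) = 2/3.
At the top, contact is just lost when gravity alone supplies the centripetal force: Mg = Mv_top²/r, i.e. v_top² = gr.
With ω = v/R, the kinetic energy at speed v is ½(1+k)Mv² = (5/6)Mv².
Energy conservation from release (height h) to the top (height 2r): Mgh = Mg(2r) + (5/6)M·gr.
Thus h_min = 2r + (1+k)r/2 = r(2 + 1.667/2) = 0.522 × 2.833 ≈ 1.48 m.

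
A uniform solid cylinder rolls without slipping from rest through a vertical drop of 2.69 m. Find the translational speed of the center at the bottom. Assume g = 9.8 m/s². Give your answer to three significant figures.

With I = (1/2)MR², the ratio k = I/(MR²) is 0.5.
Pure rolling means v = ωR; then KE = ½Mv² + ½I(v/R)² = ½(1+k)Mv² = (3/4)Mv².
Energy conservation: Mgh = (3/4)Mv², so v = √(2gh/(1+k)) = √(2 × 9.8 × 2.69 / 1.5) ≈ 5.93 m/s.

v ≈ 5.93 m/s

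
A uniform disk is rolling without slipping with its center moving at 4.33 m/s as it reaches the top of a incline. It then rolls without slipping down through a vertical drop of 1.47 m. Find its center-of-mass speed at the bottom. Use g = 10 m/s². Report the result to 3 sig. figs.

v ≈ 6.19 m/s

The moment of inertia is (1/2)MR², giving k ≡ I/(MR²) = 0.5.
Since it rolls without slipping, ω = v/R and KE = ½Mv² + ½Iω² = ½(1+k)Mv² = (3/4)Mv².
Energy conservation: (3/4)Mv₀² + Mgh = (3/4)Mv², so v² = v₀² + 2gh/(1+k).
v = √(4.33² + 2×10×1.47/1.5) = √38.35 ≈ 6.19 m/s.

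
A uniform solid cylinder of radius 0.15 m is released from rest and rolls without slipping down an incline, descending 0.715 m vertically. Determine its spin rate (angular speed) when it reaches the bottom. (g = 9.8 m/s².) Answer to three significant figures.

For this body I = (1/2)MR², i.e. k = I/(MR²) = 0.5.
Rolling without slipping gives ω = v/R, so the total kinetic energy is ½Mv² + ½Iω² = ½(1+k)Mv² = (3/4)Mv².
Energy conservation Mgh = ½(1+k)Mv² gives v = √(2gh/(1+k)) = √(2 × 9.8 × 0.715 / 1.5) = 3.057 m/s.
The angular speed follows from ω = v/R = 3.057/0.15 ≈ 20.4 rad/s.

ω ≈ 20.4 rad/s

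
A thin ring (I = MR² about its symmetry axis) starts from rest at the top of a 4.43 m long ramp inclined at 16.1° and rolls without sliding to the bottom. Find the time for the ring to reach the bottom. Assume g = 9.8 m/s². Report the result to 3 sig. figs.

With I = MR², the ratio k = I/(MR²) is 1.
Along the incline Mg sinθ − f = Ma, and torque about the center fR = Iα = kMR²(a/R) gives f = kMa.
Hence a = g sinθ/(1+k) = 9.8×sin16.1°/2 = 1.359 m/s².
Starting from rest, L = ½at², so t = √(2L/a) = √(2×4.43/1.359) ≈ 2.55 s.

t ≈ 2.55 s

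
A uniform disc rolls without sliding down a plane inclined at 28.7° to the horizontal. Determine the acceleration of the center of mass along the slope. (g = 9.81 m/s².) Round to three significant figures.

a ≈ 3.14 m/s²

For this body I = (1/2)MR², i.e. k = I/(MR²) = 0.5.
Translational: Mg sinθ − f = Ma. Rotational about the CM: fR = Iα = kMRa, so f = kMa.
Eliminating f: Mg sinθ = (1+k)Ma, so a = g sinθ/(1+k) = 9.81 × sin28.7° / 1.5 ≈ 3.14 m/s².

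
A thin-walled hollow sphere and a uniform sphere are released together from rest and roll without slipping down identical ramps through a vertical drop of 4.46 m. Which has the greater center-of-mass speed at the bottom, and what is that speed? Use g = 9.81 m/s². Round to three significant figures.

For rolling without slipping, Mgh = ½(1+k)Mv² where k = I/(MR²), so v = √(2gh/(1+k)).
Thin-walled hollow sphere: k = 2/3, giving v = √(2×9.81×4.46/1.667) = 7.246 m/s.
Uniform sphere: k = 0.4, giving v = √(2×9.81×4.46/1.4) = 7.906 m/s.
The smaller k wins: the uniform sphere, at ≈ 7.91 m/s.

the uniform sphere, at v ≈ 7.91 m/s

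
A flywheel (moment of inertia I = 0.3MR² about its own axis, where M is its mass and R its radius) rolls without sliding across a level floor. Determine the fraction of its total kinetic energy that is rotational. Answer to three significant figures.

The moment of inertia is 0.3MR², giving k ≡ I/(MR²) = 0.3.
Since ω = v/R, the translational part is ½Mv² and the rotational part is ½I(v/R)² = ½kMv²; the total is ½(1+k)Mv².
The rotational fraction is therefore k/(1+k) = 0.3/1.3 ≈ 0.231.

fraction ≈ 0.231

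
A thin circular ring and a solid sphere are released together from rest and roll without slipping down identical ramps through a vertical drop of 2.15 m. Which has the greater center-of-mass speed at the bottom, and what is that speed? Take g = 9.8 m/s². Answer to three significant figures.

For rolling without slipping, Mgh = ½(1+k)Mv² where k = I/(MR²), so v = √(2gh/(1+k)).
Thin circular ring: k = 1, giving v = √(2×9.8×2.15/2) = 4.59 m/s.
Solid sphere: k = 0.4, giving v = √(2×9.8×2.15/1.4) = 5.486 m/s.
The smaller k wins: the solid sphere, at ≈ 5.49 m/s.

the solid sphere, at v ≈ 5.49 m/s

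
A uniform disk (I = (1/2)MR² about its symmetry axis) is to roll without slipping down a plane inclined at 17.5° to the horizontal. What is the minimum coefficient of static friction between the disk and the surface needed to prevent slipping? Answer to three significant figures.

μ_min ≈ 0.105

The moment of inertia is (1/2)MR², giving k ≡ I/(MR²) = 0.5.
Translational: Mg sinθ − f = Ma. Rotational about the CM: fR = Iα = kMRa, so f = kMa.
These give a = g sinθ/(1+k) and the required friction f = kMg sinθ/(1+k).
With N = Mg cosθ, the no-slip condition f ≤ μN gives μ_min = f/N = k tanθ/(1+k).
μ_min = 0.5 × tan17.5° / 1.5 ≈ 0.105.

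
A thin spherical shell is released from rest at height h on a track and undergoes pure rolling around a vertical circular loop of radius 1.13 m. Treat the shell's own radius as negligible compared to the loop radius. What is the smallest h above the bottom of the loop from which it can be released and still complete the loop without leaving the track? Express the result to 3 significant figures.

With I = (2/3)MR², the ratio k = I/(MR²) is 2/3.
At the top, contact is just lost when gravity alone supplies the centripetal force: Mg = Mv_top²/r, i.e. v_top² = gr.
With ω = v/R, the kinetic energy at speed v is ½(1+k)Mv² = (5/6)Mv².
Energy conservation from release (height h) to the top (height 2r): Mgh = Mg(2r) + (5/6)M·gr.
Thus h_min = 2r + (1+k)r/2 = r(2 + 1.667/2) = 1.13 × 2.833 ≈ 3.20 m.

h_min ≈ 3.20 m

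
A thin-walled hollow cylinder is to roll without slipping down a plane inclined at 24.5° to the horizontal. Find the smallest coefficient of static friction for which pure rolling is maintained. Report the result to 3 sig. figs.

μ_min ≈ 0.228

Here I = MR², so the shape factor k = I/(MR²) = 1.
Translational: Mg sinθ − f = Ma. Rotational about the CM: fR = Iα = kMRa, so f = kMa.
These give a = g sinθ/(1+k) and the required friction f = kMg sinθ/(1+k).
With N = Mg cosθ, the no-slip condition f ≤ μN gives μ_min = f/N = k tanθ/(1+k).
μ_min = 1 × tan24.5° / 2 ≈ 0.228.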